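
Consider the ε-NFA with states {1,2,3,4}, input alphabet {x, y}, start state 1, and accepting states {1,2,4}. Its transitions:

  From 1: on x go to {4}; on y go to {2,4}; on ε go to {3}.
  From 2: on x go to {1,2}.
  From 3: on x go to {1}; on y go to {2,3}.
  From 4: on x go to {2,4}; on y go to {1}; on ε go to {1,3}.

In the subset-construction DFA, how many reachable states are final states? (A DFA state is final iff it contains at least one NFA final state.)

Start state of the DFA: {1,3} (ε-closure of the NFA start).
{1,3} --x--> {1,3,4}  [new]
{1,3} --y--> {1,2,3,4}  [new]
{1,3,4} --x--> {1,2,3,4}  [seen]
{1,3,4} --y--> {1,2,3,4}  [seen]
{1,2,3,4} --x--> {1,2,3,4}  [seen]
{1,2,3,4} --y--> {1,2,3,4}  [seen]
Reachable DFA states: {1,3}, {1,3,4}, {1,2,3,4}.
Accepting DFA states (contain an NFA accepting state): {1,3}, {1,3,4}, {1,2,3,4}.

3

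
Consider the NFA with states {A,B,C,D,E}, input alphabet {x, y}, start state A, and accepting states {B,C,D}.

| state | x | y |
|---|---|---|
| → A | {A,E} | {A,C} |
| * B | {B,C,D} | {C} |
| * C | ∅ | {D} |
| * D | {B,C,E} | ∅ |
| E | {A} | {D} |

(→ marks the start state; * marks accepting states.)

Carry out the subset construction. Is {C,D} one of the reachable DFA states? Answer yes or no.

no

Start state of the DFA: {A}.
{A} --x--> {A,E}  [new]
{A} --y--> {A,C}  [new]
{A,E} --x--> {A,E}  [seen]
{A,E} --y--> {A,C,D}  [new]
{A,C} --x--> {A,E}  [seen]
{A,C} --y--> {A,C,D}  [seen]
{A,C,D} --x--> {A,B,C,E}  [new]
{A,C,D} --y--> {A,C,D}  [seen]
{A,B,C,E} --x--> {A,B,C,D,E}  [new]
{A,B,C,E} --y--> {A,C,D}  [seen]
{A,B,C,D,E} --x--> {A,B,C,D,E}  [seen]
{A,B,C,D,E} --y--> {A,C,D}  [seen]
Reachable DFA states: {A}, {A,E}, {A,C}, {A,C,D}, {A,B,C,E}, {A,B,C,D,E}.
{C,D} is not among them.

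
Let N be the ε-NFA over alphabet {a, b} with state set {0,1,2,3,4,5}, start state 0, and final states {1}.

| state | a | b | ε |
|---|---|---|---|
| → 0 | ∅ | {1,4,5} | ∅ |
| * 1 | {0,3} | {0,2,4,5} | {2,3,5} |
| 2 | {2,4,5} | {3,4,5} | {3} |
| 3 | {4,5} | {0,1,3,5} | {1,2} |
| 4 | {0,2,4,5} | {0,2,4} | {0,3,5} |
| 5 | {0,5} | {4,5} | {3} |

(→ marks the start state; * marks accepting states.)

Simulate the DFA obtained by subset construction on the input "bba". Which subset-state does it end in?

Start: {0}.
δ(0,b) = {1,4,5}.
Union: {1,4,5}.
ε-closure gives {0,1,2,3,4,5}.
After b: {0,1,2,3,4,5}.
δ(0,b) = {1,4,5}; δ(1,b) = {0,2,4,5}; δ(2,b) = {3,4,5}; δ(3,b) = {0,1,3,5}; δ(4,b) = {0,2,4}; δ(5,b) = {4,5}.
Union: {0,1,2,3,4,5}.
After b: {0,1,2,3,4,5}.
δ(0,a) = ∅; δ(1,a) = {0,3}; δ(2,a) = {2,4,5}; δ(3,a) = {4,5}; δ(4,a) = {0,2,4,5}; δ(5,a) = {0,5}.
Union: {0,2,3,4,5}.
ε-closure gives {0,1,2,3,4,5}.
After a: {0,1,2,3,4,5}.

{0,1,2,3,4,5}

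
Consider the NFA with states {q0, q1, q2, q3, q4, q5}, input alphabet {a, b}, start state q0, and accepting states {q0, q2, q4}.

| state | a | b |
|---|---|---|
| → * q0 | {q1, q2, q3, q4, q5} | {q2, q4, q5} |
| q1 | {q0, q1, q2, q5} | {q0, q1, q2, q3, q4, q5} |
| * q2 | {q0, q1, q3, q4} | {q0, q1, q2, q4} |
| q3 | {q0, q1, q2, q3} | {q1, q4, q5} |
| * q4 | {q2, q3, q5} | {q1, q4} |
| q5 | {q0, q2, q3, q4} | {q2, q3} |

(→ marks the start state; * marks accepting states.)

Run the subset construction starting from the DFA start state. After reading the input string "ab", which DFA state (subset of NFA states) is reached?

Start: {q0}.
δ(q0,a) = {q1, q2, q3, q4, q5}.
Union: {q1, q2, q3, q4, q5}.
After a: {q1, q2, q3, q4, q5}.
δ(q1,b) = {q0, q1, q2, q3, q4, q5}; δ(q2,b) = {q0, q1, q2, q4}; δ(q3,b) = {q1, q4, q5}; δ(q4,b) = {q1, q4}; δ(q5,b) = {q2, q3}.
Union: {q0, q1, q2, q3, q4, q5}.
After b: {q0, q1, q2, q3, q4, q5}.

{q0, q1, q2, q3, q4, q5}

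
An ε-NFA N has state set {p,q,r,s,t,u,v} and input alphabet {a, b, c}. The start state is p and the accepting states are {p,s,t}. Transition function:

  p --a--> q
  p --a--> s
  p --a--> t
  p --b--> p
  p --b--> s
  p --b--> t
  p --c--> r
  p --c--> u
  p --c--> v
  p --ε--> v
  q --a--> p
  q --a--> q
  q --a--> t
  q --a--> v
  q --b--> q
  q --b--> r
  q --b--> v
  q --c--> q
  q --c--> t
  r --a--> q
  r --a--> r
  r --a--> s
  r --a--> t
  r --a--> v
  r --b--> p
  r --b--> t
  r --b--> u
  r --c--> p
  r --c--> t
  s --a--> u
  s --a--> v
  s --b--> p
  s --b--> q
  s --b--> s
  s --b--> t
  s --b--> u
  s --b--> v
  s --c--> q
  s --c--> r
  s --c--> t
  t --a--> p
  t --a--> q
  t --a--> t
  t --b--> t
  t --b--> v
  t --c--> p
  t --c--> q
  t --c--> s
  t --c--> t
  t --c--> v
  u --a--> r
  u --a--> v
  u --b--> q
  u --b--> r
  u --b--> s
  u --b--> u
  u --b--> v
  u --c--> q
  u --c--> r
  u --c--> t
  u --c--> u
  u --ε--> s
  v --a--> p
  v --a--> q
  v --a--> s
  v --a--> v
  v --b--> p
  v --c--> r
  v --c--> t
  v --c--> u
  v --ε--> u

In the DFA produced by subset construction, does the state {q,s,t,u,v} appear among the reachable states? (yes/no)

no

Start state of the DFA: {p,s,u,v} (ε-closure of the NFA start).
{p,s,u,v} --a--> {p,q,r,s,t,u,v}  [new]
{p,s,u,v} --b--> {p,q,r,s,t,u,v}  [seen]
{p,s,u,v} --c--> {q,r,s,t,u,v}  [new]
{p,q,r,s,t,u,v} --a--> {p,q,r,s,t,u,v}  [seen]
{p,q,r,s,t,u,v} --b--> {p,q,r,s,t,u,v}  [seen]
{p,q,r,s,t,u,v} --c--> {p,q,r,s,t,u,v}  [seen]
{q,r,s,t,u,v} --a--> {p,q,r,s,t,u,v}  [seen]
{q,r,s,t,u,v} --b--> {p,q,r,s,t,u,v}  [seen]
{q,r,s,t,u,v} --c--> {p,q,r,s,t,u,v}  [seen]
Reachable DFA states: {p,s,u,v}, {p,q,r,s,t,u,v}, {q,r,s,t,u,v}.
{q,s,t,u,v} is not among them.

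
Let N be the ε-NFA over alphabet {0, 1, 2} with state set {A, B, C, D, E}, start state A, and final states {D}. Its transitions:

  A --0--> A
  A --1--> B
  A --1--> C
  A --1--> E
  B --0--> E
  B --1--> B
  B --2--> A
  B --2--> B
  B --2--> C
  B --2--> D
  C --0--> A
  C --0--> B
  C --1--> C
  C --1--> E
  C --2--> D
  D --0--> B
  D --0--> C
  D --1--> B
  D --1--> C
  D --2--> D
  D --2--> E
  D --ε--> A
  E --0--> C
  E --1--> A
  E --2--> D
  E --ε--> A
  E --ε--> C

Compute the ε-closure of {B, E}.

{A, B, C, E}

Begin with {B, E}.
E →ε {A, C}; add A, C.
ε-closure = {A, B, C, E}.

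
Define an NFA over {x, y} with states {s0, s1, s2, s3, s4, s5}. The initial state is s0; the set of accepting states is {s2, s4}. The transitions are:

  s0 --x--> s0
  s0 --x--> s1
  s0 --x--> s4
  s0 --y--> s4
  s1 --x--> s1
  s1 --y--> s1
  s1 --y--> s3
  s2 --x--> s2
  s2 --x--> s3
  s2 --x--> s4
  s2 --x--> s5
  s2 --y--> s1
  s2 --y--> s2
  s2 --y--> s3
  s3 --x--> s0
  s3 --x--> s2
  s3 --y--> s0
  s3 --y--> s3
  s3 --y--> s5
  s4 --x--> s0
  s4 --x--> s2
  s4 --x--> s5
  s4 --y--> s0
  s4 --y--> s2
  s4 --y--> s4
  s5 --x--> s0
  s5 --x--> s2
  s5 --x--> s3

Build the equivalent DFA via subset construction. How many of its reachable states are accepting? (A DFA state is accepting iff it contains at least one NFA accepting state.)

8

Start state of the DFA: {s0}.
{s0} --x--> {s0, s1, s4}  [new]
{s0} --y--> {s4}  [new]
{s0, s1, s4} --x--> {s0, s1, s2, s4, s5}  [new]
{s0, s1, s4} --y--> {s0, s1, s2, s3, s4}  [new]
{s4} --x--> {s0, s2, s5}  [new]
{s4} --y--> {s0, s2, s4}  [new]
{s0, s1, s2, s4, s5} --x--> {s0, s1, s2, s3, s4, s5}  [new]
{s0, s1, s2, s4, s5} --y--> {s0, s1, s2, s3, s4}  [seen]
{s0, s1, s2, s3, s4} --x--> {s0, s1, s2, s3, s4, s5}  [seen]
{s0, s1, s2, s3, s4} --y--> {s0, s1, s2, s3, s4, s5}  [seen]
{s0, s2, s5} --x--> {s0, s1, s2, s3, s4, s5}  [seen]
{s0, s2, s5} --y--> {s1, s2, s3, s4}  [new]
{s0, s2, s4} --x--> {s0, s1, s2, s3, s4, s5}  [seen]
{s0, s2, s4} --y--> {s0, s1, s2, s3, s4}  [seen]
{s0, s1, s2, s3, s4, s5} --x--> {s0, s1, s2, s3, s4, s5}  [seen]
{s0, s1, s2, s3, s4, s5} --y--> {s0, s1, s2, s3, s4, s5}  [seen]
{s1, s2, s3, s4} --x--> {s0, s1, s2, s3, s4, s5}  [seen]
{s1, s2, s3, s4} --y--> {s0, s1, s2, s3, s4, s5}  [seen]
Reachable DFA states: {s0}, {s0, s1, s4}, {s4}, {s0, s1, s2, s4, s5}, {s0, s1, s2, s3, s4}, {s0, s2, s5}, {s0, s2, s4}, {s0, s1, s2, s3, s4, s5}, {s1, s2, s3, s4}.
Accepting DFA states (contain an NFA accepting state): {s0, s1, s4}, {s4}, {s0, s1, s2, s4, s5}, {s0, s1, s2, s3, s4}, {s0, s2, s5}, {s0, s2, s4}, {s0, s1, s2, s3, s4, s5}, {s1, s2, s3, s4}.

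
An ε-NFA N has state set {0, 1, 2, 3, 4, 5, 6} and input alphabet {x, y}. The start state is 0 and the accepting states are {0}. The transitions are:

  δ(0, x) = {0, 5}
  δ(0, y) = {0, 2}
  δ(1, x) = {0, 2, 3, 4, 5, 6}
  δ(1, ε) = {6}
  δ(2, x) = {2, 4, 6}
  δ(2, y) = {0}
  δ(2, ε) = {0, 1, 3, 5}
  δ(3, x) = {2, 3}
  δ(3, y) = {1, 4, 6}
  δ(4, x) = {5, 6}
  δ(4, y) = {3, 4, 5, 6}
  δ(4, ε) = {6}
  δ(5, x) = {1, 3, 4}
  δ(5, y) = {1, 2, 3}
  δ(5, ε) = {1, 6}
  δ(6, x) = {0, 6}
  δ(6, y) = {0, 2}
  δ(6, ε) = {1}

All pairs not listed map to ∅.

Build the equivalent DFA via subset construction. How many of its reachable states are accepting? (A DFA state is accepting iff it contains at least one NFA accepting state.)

Start state of the DFA: {0} (ε-closure of the NFA start).
{0} --x--> {0, 1, 5, 6}  [new]
{0} --y--> {0, 1, 2, 3, 5, 6}  [new]
{0, 1, 5, 6} --x--> {0, 1, 2, 3, 4, 5, 6}  [new]
{0, 1, 5, 6} --y--> {0, 1, 2, 3, 5, 6}  [seen]
{0, 1, 2, 3, 5, 6} --x--> {0, 1, 2, 3, 4, 5, 6}  [seen]
{0, 1, 2, 3, 5, 6} --y--> {0, 1, 2, 3, 4, 5, 6}  [seen]
{0, 1, 2, 3, 4, 5, 6} --x--> {0, 1, 2, 3, 4, 5, 6}  [seen]
{0, 1, 2, 3, 4, 5, 6} --y--> {0, 1, 2, 3, 4, 5, 6}  [seen]
Reachable DFA states: {0}, {0, 1, 5, 6}, {0, 1, 2, 3, 5, 6}, {0, 1, 2, 3, 4, 5, 6}.
Accepting DFA states (contain an NFA accepting state): {0}, {0, 1, 5, 6}, {0, 1, 2, 3, 5, 6}, {0, 1, 2, 3, 4, 5, 6}.

4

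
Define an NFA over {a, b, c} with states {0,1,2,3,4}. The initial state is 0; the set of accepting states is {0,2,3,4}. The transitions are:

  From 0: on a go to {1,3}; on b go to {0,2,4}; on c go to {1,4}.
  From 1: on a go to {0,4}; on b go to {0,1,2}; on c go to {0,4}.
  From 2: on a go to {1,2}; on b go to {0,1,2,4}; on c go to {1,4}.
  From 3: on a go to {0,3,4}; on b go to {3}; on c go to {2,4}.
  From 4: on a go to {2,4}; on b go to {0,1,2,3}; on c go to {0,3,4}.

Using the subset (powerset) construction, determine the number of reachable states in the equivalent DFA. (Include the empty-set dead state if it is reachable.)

10

Start state of the DFA: {0}.
{0} --a--> {1,3}  [new]
{0} --b--> {0,2,4}  [new]
{0} --c--> {1,4}  [new]
{1,3} --a--> {0,3,4}  [new]
{1,3} --b--> {0,1,2,3}  [new]
{1,3} --c--> {0,2,4}  [seen]
{0,2,4} --a--> {1,2,3,4}  [new]
{0,2,4} --b--> {0,1,2,3,4}  [new]
{0,2,4} --c--> {0,1,3,4}  [new]
{1,4} --a--> {0,2,4}  [seen]
{1,4} --b--> {0,1,2,3}  [seen]
{1,4} --c--> {0,3,4}  [seen]
{0,3,4} --a--> {0,1,2,3,4}  [seen]
{0,3,4} --b--> {0,1,2,3,4}  [seen]
{0,3,4} --c--> {0,1,2,3,4}  [seen]
{0,1,2,3} --a--> {0,1,2,3,4}  [seen]
{0,1,2,3} --b--> {0,1,2,3,4}  [seen]
{0,1,2,3} --c--> {0,1,2,4}  [new]
{1,2,3,4} --a--> {0,1,2,3,4}  [seen]
{1,2,3,4} --b--> {0,1,2,3,4}  [seen]
{1,2,3,4} --c--> {0,1,2,3,4}  [seen]
{0,1,2,3,4} --a--> {0,1,2,3,4}  [seen]
{0,1,2,3,4} --b--> {0,1,2,3,4}  [seen]
{0,1,2,3,4} --c--> {0,1,2,3,4}  [seen]
{0,1,3,4} --a--> {0,1,2,3,4}  [seen]
{0,1,3,4} --b--> {0,1,2,3,4}  [seen]
{0,1,3,4} --c--> {0,1,2,3,4}  [seen]
{0,1,2,4} --a--> {0,1,2,3,4}  [seen]
{0,1,2,4} --b--> {0,1,2,3,4}  [seen]
{0,1,2,4} --c--> {0,1,3,4}  [seen]
Reachable DFA states: {0}, {1,3}, {0,2,4}, {1,4}, {0,3,4}, {0,1,2,3}, {1,2,3,4}, {0,1,2,3,4}, {0,1,3,4}, {0,1,2,4}.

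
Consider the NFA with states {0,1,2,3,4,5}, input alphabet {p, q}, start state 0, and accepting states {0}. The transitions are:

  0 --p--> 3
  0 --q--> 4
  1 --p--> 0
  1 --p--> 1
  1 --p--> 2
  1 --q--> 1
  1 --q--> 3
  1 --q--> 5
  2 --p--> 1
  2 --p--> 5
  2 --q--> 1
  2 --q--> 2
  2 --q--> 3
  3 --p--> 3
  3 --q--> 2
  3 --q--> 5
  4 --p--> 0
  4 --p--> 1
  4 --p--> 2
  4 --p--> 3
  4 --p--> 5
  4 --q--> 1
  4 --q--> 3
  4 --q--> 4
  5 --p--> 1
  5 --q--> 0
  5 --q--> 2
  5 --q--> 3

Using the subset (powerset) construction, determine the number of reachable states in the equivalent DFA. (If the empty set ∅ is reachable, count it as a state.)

11

Start state of the DFA: {0}.
{0} --p--> {3}  [new]
{0} --q--> {4}  [new]
{3} --p--> {3}  [seen]
{3} --q--> {2,5}  [new]
{4} --p--> {0,1,2,3,5}  [new]
{4} --q--> {1,3,4}  [new]
{2,5} --p--> {1,5}  [new]
{2,5} --q--> {0,1,2,3}  [new]
{0,1,2,3,5} --p--> {0,1,2,3,5}  [seen]
{0,1,2,3,5} --q--> {0,1,2,3,4,5}  [new]
{1,3,4} --p--> {0,1,2,3,5}  [seen]
{1,3,4} --q--> {1,2,3,4,5}  [new]
{1,5} --p--> {0,1,2}  [new]
{1,5} --q--> {0,1,2,3,5}  [seen]
{0,1,2,3} --p--> {0,1,2,3,5}  [seen]
{0,1,2,3} --q--> {1,2,3,4,5}  [seen]
{0,1,2,3,4,5} --p--> {0,1,2,3,5}  [seen]
{0,1,2,3,4,5} --q--> {0,1,2,3,4,5}  [seen]
{1,2,3,4,5} --p--> {0,1,2,3,5}  [seen]
{1,2,3,4,5} --q--> {0,1,2,3,4,5}  [seen]
{0,1,2} --p--> {0,1,2,3,5}  [seen]
{0,1,2} --q--> {1,2,3,4,5}  [seen]
Reachable DFA states: {0}, {3}, {4}, {2,5}, {0,1,2,3,5}, {1,3,4}, {1,5}, {0,1,2,3}, {0,1,2,3,4,5}, {1,2,3,4,5}, {0,1,2}.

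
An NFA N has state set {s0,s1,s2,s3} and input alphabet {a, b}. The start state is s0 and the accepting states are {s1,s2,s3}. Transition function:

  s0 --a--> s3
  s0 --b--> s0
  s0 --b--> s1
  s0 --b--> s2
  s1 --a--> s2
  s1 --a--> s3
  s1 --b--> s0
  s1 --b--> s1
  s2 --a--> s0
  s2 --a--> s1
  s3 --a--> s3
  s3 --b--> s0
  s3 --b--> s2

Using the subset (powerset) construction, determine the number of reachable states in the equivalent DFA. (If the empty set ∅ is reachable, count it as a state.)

Start state of the DFA: {s0}.
{s0} --a--> {s3}  [new]
{s0} --b--> {s0,s1,s2}  [new]
{s3} --a--> {s3}  [seen]
{s3} --b--> {s0,s2}  [new]
{s0,s1,s2} --a--> {s0,s1,s2,s3}  [new]
{s0,s1,s2} --b--> {s0,s1,s2}  [seen]
{s0,s2} --a--> {s0,s1,s3}  [new]
{s0,s2} --b--> {s0,s1,s2}  [seen]
{s0,s1,s2,s3} --a--> {s0,s1,s2,s3}  [seen]
{s0,s1,s2,s3} --b--> {s0,s1,s2}  [seen]
{s0,s1,s3} --a--> {s2,s3}  [new]
{s0,s1,s3} --b--> {s0,s1,s2}  [seen]
{s2,s3} --a--> {s0,s1,s3}  [seen]
{s2,s3} --b--> {s0,s2}  [seen]
Reachable DFA states: {s0}, {s3}, {s0,s1,s2}, {s0,s2}, {s0,s1,s2,s3}, {s0,s1,s3}, {s2,s3}.

7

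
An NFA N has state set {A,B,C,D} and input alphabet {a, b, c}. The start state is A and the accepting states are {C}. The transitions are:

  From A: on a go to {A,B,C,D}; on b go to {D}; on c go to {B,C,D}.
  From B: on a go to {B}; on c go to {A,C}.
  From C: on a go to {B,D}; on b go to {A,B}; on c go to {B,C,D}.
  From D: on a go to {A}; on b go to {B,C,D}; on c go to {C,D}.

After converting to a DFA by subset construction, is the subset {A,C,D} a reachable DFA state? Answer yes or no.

Start state of the DFA: {A}.
{A} --a--> {A,B,C,D}  [new]
{A} --b--> {D}  [new]
{A} --c--> {B,C,D}  [new]
{A,B,C,D} --a--> {A,B,C,D}  [seen]
{A,B,C,D} --b--> {A,B,C,D}  [seen]
{A,B,C,D} --c--> {A,B,C,D}  [seen]
{D} --a--> {A}  [seen]
{D} --b--> {B,C,D}  [seen]
{D} --c--> {C,D}  [new]
{B,C,D} --a--> {A,B,D}  [new]
{B,C,D} --b--> {A,B,C,D}  [seen]
{B,C,D} --c--> {A,B,C,D}  [seen]
{C,D} --a--> {A,B,D}  [seen]
{C,D} --b--> {A,B,C,D}  [seen]
{C,D} --c--> {B,C,D}  [seen]
{A,B,D} --a--> {A,B,C,D}  [seen]
{A,B,D} --b--> {B,C,D}  [seen]
{A,B,D} --c--> {A,B,C,D}  [seen]
Reachable DFA states: {A}, {A,B,C,D}, {D}, {B,C,D}, {C,D}, {A,B,D}.
{A,C,D} is not among them.

no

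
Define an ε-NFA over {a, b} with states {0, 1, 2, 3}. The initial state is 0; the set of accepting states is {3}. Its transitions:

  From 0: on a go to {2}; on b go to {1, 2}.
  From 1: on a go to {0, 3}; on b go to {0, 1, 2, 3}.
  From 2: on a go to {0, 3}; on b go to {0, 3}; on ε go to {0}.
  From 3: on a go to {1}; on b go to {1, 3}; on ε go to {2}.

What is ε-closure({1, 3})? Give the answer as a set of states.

Begin with {1, 3}.
3 →ε {2}; add 2.
2 →ε {0}; add 0.
ε-closure = {0, 1, 2, 3}.

{0, 1, 2, 3}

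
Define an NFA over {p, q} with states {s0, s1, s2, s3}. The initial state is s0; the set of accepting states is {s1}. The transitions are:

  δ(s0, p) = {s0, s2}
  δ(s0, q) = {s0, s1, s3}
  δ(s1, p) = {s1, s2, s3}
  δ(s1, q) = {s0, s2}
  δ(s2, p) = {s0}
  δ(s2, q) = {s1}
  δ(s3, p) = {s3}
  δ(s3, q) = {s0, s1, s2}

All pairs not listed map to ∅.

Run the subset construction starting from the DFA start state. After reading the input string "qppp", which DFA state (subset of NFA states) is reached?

Start: {s0}.
δ(s0,q) = {s0, s1, s3}.
Union: {s0, s1, s3}.
After q: {s0, s1, s3}.
δ(s0,p) = {s0, s2}; δ(s1,p) = {s1, s2, s3}; δ(s3,p) = {s3}.
Union: {s0, s1, s2, s3}.
After p: {s0, s1, s2, s3}.
δ(s0,p) = {s0, s2}; δ(s1,p) = {s1, s2, s3}; δ(s2,p) = {s0}; δ(s3,p) = {s3}.
Union: {s0, s1, s2, s3}.
After p: {s0, s1, s2, s3}.
δ(s0,p) = {s0, s2}; δ(s1,p) = {s1, s2, s3}; δ(s2,p) = {s0}; δ(s3,p) = {s3}.
Union: {s0, s1, s2, s3}.
After p: {s0, s1, s2, s3}.

{s0, s1, s2, s3}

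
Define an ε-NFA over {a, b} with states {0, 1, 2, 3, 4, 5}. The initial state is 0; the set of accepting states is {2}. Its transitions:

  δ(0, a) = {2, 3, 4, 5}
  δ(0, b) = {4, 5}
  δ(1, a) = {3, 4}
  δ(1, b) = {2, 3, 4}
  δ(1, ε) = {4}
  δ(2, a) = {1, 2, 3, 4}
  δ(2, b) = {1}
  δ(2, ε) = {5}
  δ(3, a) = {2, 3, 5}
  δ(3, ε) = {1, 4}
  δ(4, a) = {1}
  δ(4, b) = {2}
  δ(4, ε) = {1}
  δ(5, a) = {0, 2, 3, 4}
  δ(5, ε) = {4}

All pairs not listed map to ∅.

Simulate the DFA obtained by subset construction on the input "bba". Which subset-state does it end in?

{0, 1, 2, 3, 4, 5}

Start: {0}.
δ(0,b) = {4, 5}.
Union: {4, 5}.
ε-closure gives {1, 4, 5}.
After b: {1, 4, 5}.
δ(1,b) = {2, 3, 4}; δ(4,b) = {2}; δ(5,b) = ∅.
Union: {2, 3, 4}.
ε-closure gives {1, 2, 3, 4, 5}.
After b: {1, 2, 3, 4, 5}.
δ(1,a) = {3, 4}; δ(2,a) = {1, 2, 3, 4}; δ(3,a) = {2, 3, 5}; δ(4,a) = {1}; δ(5,a) = {0, 2, 3, 4}.
Union: {0, 1, 2, 3, 4, 5}.
After a: {0, 1, 2, 3, 4, 5}.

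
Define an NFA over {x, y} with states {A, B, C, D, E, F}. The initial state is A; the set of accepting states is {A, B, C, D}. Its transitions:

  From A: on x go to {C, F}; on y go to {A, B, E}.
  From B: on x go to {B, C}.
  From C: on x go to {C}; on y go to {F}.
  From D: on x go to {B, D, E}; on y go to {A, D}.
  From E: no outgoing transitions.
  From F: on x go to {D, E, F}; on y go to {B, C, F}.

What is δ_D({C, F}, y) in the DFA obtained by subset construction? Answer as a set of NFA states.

{B, C, F}

δ(C,y) = {F}; δ(F,y) = {B, C, F}.
Union: {B, C, F}.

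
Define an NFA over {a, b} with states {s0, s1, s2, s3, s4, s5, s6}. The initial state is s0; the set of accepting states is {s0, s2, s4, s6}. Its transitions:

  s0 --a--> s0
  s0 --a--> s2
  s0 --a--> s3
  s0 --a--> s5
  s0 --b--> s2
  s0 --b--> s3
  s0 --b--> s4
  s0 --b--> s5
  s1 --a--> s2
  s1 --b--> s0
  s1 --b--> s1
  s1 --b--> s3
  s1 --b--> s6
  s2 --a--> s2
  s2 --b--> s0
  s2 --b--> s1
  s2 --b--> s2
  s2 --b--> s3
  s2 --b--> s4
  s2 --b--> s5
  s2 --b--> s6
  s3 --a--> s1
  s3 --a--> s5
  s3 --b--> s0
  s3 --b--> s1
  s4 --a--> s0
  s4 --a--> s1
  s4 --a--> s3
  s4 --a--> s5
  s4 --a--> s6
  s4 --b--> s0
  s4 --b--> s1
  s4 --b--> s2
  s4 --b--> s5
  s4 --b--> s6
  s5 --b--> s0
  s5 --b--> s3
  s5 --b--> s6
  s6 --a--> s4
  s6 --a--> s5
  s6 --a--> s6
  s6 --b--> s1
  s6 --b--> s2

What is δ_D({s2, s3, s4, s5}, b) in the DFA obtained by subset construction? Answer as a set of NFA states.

{s0, s1, s2, s3, s4, s5, s6}

δ(s2,b) = {s0, s1, s2, s3, s4, s5, s6}; δ(s3,b) = {s0, s1}; δ(s4,b) = {s0, s1, s2, s5, s6}; δ(s5,b) = {s0, s3, s6}.
Union: {s0, s1, s2, s3, s4, s5, s6}.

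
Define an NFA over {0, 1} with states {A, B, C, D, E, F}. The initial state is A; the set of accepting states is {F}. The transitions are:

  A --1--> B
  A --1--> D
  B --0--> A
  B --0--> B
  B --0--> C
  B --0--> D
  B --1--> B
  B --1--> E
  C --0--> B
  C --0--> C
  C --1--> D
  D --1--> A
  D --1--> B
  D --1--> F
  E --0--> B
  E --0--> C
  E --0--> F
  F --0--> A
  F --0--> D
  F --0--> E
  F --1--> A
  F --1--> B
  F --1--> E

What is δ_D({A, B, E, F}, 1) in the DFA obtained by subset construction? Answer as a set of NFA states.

{A, B, D, E}

δ(A,1) = {B, D}; δ(B,1) = {B, E}; δ(E,1) = ∅; δ(F,1) = {A, B, E}.
Union: {A, B, D, E}.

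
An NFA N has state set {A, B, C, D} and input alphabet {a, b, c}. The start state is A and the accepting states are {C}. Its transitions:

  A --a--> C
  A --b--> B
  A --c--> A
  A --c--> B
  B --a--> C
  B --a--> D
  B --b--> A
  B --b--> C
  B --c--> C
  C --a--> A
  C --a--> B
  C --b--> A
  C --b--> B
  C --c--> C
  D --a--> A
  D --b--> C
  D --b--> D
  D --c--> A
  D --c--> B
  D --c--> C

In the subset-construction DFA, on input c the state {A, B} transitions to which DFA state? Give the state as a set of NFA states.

δ(A,c) = {A, B}; δ(B,c) = {C}.
Union: {A, B, C}.

{A, B, C}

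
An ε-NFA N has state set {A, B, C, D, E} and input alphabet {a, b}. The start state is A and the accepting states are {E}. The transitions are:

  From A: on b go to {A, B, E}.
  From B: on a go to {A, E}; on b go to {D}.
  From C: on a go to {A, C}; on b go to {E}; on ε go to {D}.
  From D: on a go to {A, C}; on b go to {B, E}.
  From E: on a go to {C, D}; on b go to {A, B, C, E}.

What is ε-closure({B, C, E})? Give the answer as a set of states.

{B, C, D, E}

Begin with {B, C, E}.
C →ε {D}; add D.
ε-closure = {B, C, D, E}.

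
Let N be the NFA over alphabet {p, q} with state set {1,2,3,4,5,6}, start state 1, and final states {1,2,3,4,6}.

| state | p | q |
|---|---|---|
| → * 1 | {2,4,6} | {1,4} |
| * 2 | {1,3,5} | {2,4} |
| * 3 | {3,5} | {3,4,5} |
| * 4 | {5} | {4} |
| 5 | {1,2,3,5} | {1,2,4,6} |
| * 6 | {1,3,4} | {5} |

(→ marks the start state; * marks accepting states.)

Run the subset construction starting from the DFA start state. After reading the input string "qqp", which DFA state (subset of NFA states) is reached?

Start: {1}.
δ(1,q) = {1,4}.
Union: {1,4}.
After q: {1,4}.
δ(1,q) = {1,4}; δ(4,q) = {4}.
Union: {1,4}.
After q: {1,4}.
δ(1,p) = {2,4,6}; δ(4,p) = {5}.
Union: {2,4,5,6}.
After p: {2,4,5,6}.

{2,4,5,6}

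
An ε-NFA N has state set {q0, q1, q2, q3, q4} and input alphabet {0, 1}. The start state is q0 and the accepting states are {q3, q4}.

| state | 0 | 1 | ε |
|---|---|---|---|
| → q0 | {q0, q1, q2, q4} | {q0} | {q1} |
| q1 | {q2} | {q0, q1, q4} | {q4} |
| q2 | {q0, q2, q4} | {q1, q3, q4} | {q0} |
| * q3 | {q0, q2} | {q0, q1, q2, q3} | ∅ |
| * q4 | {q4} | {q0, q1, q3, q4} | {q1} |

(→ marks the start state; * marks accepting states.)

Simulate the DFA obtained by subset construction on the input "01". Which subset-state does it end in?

Start: {q0, q1, q4}.
δ(q0,0) = {q0, q1, q2, q4}; δ(q1,0) = {q2}; δ(q4,0) = {q4}.
Union: {q0, q1, q2, q4}.
After 0: {q0, q1, q2, q4}.
δ(q0,1) = {q0}; δ(q1,1) = {q0, q1, q4}; δ(q2,1) = {q1, q3, q4}; δ(q4,1) = {q0, q1, q3, q4}.
Union: {q0, q1, q3, q4}.
After 1: {q0, q1, q3, q4}.

{q0, q1, q3, q4}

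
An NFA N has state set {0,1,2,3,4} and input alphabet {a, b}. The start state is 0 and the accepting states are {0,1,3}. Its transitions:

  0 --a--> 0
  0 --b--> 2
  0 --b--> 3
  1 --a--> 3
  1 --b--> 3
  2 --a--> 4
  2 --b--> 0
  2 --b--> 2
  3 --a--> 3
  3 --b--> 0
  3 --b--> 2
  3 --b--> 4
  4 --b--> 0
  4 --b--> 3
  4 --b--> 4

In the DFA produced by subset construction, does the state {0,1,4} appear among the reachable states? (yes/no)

no

Start state of the DFA: {0}.
{0} --a--> {0}  [seen]
{0} --b--> {2,3}  [new]
{2,3} --a--> {3,4}  [new]
{2,3} --b--> {0,2,4}  [new]
{3,4} --a--> {3}  [new]
{3,4} --b--> {0,2,3,4}  [new]
{0,2,4} --a--> {0,4}  [new]
{0,2,4} --b--> {0,2,3,4}  [seen]
{3} --a--> {3}  [seen]
{3} --b--> {0,2,4}  [seen]
{0,2,3,4} --a--> {0,3,4}  [new]
{0,2,3,4} --b--> {0,2,3,4}  [seen]
{0,4} --a--> {0}  [seen]
{0,4} --b--> {0,2,3,4}  [seen]
{0,3,4} --a--> {0,3}  [new]
{0,3,4} --b--> {0,2,3,4}  [seen]
{0,3} --a--> {0,3}  [seen]
{0,3} --b--> {0,2,3,4}  [seen]
Reachable DFA states: {0}, {2,3}, {3,4}, {0,2,4}, {3}, {0,2,3,4}, {0,4}, {0,3,4}, {0,3}.
{0,1,4} is not among them.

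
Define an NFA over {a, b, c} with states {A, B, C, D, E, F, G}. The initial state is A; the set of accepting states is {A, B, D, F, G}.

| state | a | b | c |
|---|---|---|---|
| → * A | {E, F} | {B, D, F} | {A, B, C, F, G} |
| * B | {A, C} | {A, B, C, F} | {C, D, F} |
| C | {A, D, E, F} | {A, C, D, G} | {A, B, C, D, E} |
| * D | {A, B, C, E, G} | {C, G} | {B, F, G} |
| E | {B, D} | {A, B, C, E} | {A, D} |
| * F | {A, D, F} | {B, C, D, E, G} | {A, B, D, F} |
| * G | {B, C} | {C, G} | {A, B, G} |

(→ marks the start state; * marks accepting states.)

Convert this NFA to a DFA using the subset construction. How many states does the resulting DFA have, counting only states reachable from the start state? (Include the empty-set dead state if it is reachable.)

Start state of the DFA: {A}.
{A} --a--> {E, F}  [new]
{A} --b--> {B, D, F}  [new]
{A} --c--> {A, B, C, F, G}  [new]
{E, F} --a--> {A, B, D, F}  [new]
{E, F} --b--> {A, B, C, D, E, G}  [new]
{E, F} --c--> {A, B, D, F}  [seen]
{B, D, F} --a--> {A, B, C, D, E, F, G}  [new]
{B, D, F} --b--> {A, B, C, D, E, F, G}  [seen]
{B, D, F} --c--> {A, B, C, D, F, G}  [new]
{A, B, C, F, G} --a--> {A, B, C, D, E, F}  [new]
{A, B, C, F, G} --b--> {A, B, C, D, E, F, G}  [seen]
{A, B, C, F, G} --c--> {A, B, C, D, E, F, G}  [seen]
{A, B, D, F} --a--> {A, B, C, D, E, F, G}  [seen]
{A, B, D, F} --b--> {A, B, C, D, E, F, G}  [seen]
{A, B, D, F} --c--> {A, B, C, D, F, G}  [seen]
{A, B, C, D, E, G} --a--> {A, B, C, D, E, F, G}  [seen]
{A, B, C, D, E, G} --b--> {A, B, C, D, E, F, G}  [seen]
{A, B, C, D, E, G} --c--> {A, B, C, D, E, F, G}  [seen]
{A, B, C, D, E, F, G} --a--> {A, B, C, D, E, F, G}  [seen]
{A, B, C, D, E, F, G} --b--> {A, B, C, D, E, F, G}  [seen]
{A, B, C, D, E, F, G} --c--> {A, B, C, D, E, F, G}  [seen]
{A, B, C, D, F, G} --a--> {A, B, C, D, E, F, G}  [seen]
{A, B, C, D, F, G} --b--> {A, B, C, D, E, F, G}  [seen]
{A, B, C, D, F, G} --c--> {A, B, C, D, E, F, G}  [seen]
{A, B, C, D, E, F} --a--> {A, B, C, D, E, F, G}  [seen]
{A, B, C, D, E, F} --b--> {A, B, C, D, E, F, G}  [seen]
{A, B, C, D, E, F} --c--> {A, B, C, D, E, F, G}  [seen]
Reachable DFA states: {A}, {E, F}, {B, D, F}, {A, B, C, F, G}, {A, B, D, F}, {A, B, C, D, E, G}, {A, B, C, D, E, F, G}, {A, B, C, D, F, G}, {A, B, C, D, E, F}.

9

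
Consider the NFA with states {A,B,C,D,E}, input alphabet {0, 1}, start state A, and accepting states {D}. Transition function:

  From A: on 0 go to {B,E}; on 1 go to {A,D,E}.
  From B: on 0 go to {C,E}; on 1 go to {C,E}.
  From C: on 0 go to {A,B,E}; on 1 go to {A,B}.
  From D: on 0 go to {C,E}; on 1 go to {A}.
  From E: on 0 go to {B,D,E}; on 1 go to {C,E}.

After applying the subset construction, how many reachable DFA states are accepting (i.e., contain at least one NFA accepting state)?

Start state of the DFA: {A}.
{A} --0--> {B,E}  [new]
{A} --1--> {A,D,E}  [new]
{B,E} --0--> {B,C,D,E}  [new]
{B,E} --1--> {C,E}  [new]
{A,D,E} --0--> {B,C,D,E}  [seen]
{A,D,E} --1--> {A,C,D,E}  [new]
{B,C,D,E} --0--> {A,B,C,D,E}  [new]
{B,C,D,E} --1--> {A,B,C,E}  [new]
{C,E} --0--> {A,B,D,E}  [new]
{C,E} --1--> {A,B,C,E}  [seen]
{A,C,D,E} --0--> {A,B,C,D,E}  [seen]
{A,C,D,E} --1--> {A,B,C,D,E}  [seen]
{A,B,C,D,E} --0--> {A,B,C,D,E}  [seen]
{A,B,C,D,E} --1--> {A,B,C,D,E}  [seen]
{A,B,C,E} --0--> {A,B,C,D,E}  [seen]
{A,B,C,E} --1--> {A,B,C,D,E}  [seen]
{A,B,D,E} --0--> {B,C,D,E}  [seen]
{A,B,D,E} --1--> {A,C,D,E}  [seen]
Reachable DFA states: {A}, {B,E}, {A,D,E}, {B,C,D,E}, {C,E}, {A,C,D,E}, {A,B,C,D,E}, {A,B,C,E}, {A,B,D,E}.
Accepting DFA states (contain an NFA accepting state): {A,D,E}, {B,C,D,E}, {A,C,D,E}, {A,B,C,D,E}, {A,B,D,E}.

5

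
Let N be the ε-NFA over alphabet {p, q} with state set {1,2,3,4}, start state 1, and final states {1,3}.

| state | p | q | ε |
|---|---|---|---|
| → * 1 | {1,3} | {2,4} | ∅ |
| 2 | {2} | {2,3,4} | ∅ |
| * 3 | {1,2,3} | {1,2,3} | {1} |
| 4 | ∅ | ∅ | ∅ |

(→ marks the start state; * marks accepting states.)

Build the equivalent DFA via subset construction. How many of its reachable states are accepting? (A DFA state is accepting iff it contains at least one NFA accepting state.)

4

Start state of the DFA: {1} (ε-closure of the NFA start).
{1} --p--> {1,3}  [new]
{1} --q--> {2,4}  [new]
{1,3} --p--> {1,2,3}  [new]
{1,3} --q--> {1,2,3,4}  [new]
{2,4} --p--> {2}  [new]
{2,4} --q--> {1,2,3,4}  [seen]
{1,2,3} --p--> {1,2,3}  [seen]
{1,2,3} --q--> {1,2,3,4}  [seen]
{1,2,3,4} --p--> {1,2,3}  [seen]
{1,2,3,4} --q--> {1,2,3,4}  [seen]
{2} --p--> {2}  [seen]
{2} --q--> {1,2,3,4}  [seen]
Reachable DFA states: {1}, {1,3}, {2,4}, {1,2,3}, {1,2,3,4}, {2}.
Accepting DFA states (contain an NFA accepting state): {1}, {1,3}, {1,2,3}, {1,2,3,4}.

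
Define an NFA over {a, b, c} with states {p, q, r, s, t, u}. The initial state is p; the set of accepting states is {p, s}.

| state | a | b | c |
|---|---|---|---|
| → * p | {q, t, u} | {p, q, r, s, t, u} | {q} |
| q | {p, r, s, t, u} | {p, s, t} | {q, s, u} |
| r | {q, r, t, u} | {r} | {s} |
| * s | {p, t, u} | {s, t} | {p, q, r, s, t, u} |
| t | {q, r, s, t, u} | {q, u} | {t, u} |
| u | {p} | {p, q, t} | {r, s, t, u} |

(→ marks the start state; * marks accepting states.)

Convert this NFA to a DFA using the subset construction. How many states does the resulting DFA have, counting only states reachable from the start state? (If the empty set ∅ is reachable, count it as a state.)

10

Start state of the DFA: {p}.
{p} --a--> {q, t, u}  [new]
{p} --b--> {p, q, r, s, t, u}  [new]
{p} --c--> {q}  [new]
{q, t, u} --a--> {p, q, r, s, t, u}  [seen]
{q, t, u} --b--> {p, q, s, t, u}  [new]
{q, t, u} --c--> {q, r, s, t, u}  [new]
{p, q, r, s, t, u} --a--> {p, q, r, s, t, u}  [seen]
{p, q, r, s, t, u} --b--> {p, q, r, s, t, u}  [seen]
{p, q, r, s, t, u} --c--> {p, q, r, s, t, u}  [seen]
{q} --a--> {p, r, s, t, u}  [new]
{q} --b--> {p, s, t}  [new]
{q} --c--> {q, s, u}  [new]
{p, q, s, t, u} --a--> {p, q, r, s, t, u}  [seen]
{p, q, s, t, u} --b--> {p, q, r, s, t, u}  [seen]
{p, q, s, t, u} --c--> {p, q, r, s, t, u}  [seen]
{q, r, s, t, u} --a--> {p, q, r, s, t, u}  [seen]
{q, r, s, t, u} --b--> {p, q, r, s, t, u}  [seen]
{q, r, s, t, u} --c--> {p, q, r, s, t, u}  [seen]
{p, r, s, t, u} --a--> {p, q, r, s, t, u}  [seen]
{p, r, s, t, u} --b--> {p, q, r, s, t, u}  [seen]
{p, r, s, t, u} --c--> {p, q, r, s, t, u}  [seen]
{p, s, t} --a--> {p, q, r, s, t, u}  [seen]
{p, s, t} --b--> {p, q, r, s, t, u}  [seen]
{p, s, t} --c--> {p, q, r, s, t, u}  [seen]
{q, s, u} --a--> {p, r, s, t, u}  [seen]
{q, s, u} --b--> {p, q, s, t}  [new]
{q, s, u} --c--> {p, q, r, s, t, u}  [seen]
{p, q, s, t} --a--> {p, q, r, s, t, u}  [seen]
{p, q, s, t} --b--> {p, q, r, s, t, u}  [seen]
{p, q, s, t} --c--> {p, q, r, s, t, u}  [seen]
Reachable DFA states: {p}, {q, t, u}, {p, q, r, s, t, u}, {q}, {p, q, s, t, u}, {q, r, s, t, u}, {p, r, s, t, u}, {p, s, t}, {q, s, u}, {p, q, s, t}.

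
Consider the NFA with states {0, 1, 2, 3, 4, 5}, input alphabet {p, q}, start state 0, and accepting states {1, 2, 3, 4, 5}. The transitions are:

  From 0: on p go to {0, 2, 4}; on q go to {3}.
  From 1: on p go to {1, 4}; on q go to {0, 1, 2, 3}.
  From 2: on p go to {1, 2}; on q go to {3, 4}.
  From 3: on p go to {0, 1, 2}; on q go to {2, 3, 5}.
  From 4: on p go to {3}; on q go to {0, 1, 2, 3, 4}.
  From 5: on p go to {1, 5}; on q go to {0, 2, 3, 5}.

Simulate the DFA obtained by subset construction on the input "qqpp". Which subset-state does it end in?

Start: {0}.
δ(0,q) = {3}.
Union: {3}.
After q: {3}.
δ(3,q) = {2, 3, 5}.
Union: {2, 3, 5}.
After q: {2, 3, 5}.
δ(2,p) = {1, 2}; δ(3,p) = {0, 1, 2}; δ(5,p) = {1, 5}.
Union: {0, 1, 2, 5}.
After p: {0, 1, 2, 5}.
δ(0,p) = {0, 2, 4}; δ(1,p) = {1, 4}; δ(2,p) = {1, 2}; δ(5,p) = {1, 5}.
Union: {0, 1, 2, 4, 5}.
After p: {0, 1, 2, 4, 5}.

{0, 1, 2, 4, 5}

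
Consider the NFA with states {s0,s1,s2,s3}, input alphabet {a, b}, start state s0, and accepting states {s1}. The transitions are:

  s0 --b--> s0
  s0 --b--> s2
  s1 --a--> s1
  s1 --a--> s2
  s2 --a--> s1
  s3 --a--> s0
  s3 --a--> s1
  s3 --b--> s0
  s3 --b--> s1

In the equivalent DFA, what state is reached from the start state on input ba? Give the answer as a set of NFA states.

{s1}

Start: {s0}.
δ(s0,b) = {s0,s2}.
Union: {s0,s2}.
After b: {s0,s2}.
δ(s0,a) = ∅; δ(s2,a) = {s1}.
Union: {s1}.
After a: {s1}.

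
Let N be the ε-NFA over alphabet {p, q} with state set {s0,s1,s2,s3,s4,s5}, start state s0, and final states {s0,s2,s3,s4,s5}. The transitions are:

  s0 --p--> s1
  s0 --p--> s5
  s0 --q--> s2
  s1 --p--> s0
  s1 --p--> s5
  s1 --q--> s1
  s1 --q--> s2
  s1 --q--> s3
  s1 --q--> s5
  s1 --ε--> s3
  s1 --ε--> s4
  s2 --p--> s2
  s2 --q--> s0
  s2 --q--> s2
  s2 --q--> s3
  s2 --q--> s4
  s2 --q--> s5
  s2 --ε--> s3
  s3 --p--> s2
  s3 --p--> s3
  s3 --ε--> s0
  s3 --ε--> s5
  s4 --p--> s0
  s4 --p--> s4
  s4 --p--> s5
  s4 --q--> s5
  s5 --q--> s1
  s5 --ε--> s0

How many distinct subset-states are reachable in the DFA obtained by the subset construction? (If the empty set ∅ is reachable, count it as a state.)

Start state of the DFA: {s0} (ε-closure of the NFA start).
{s0} --p--> {s0,s1,s3,s4,s5}  [new]
{s0} --q--> {s0,s2,s3,s5}  [new]
{s0,s1,s3,s4,s5} --p--> {s0,s1,s2,s3,s4,s5}  [new]
{s0,s1,s3,s4,s5} --q--> {s0,s1,s2,s3,s4,s5}  [seen]
{s0,s2,s3,s5} --p--> {s0,s1,s2,s3,s4,s5}  [seen]
{s0,s2,s3,s5} --q--> {s0,s1,s2,s3,s4,s5}  [seen]
{s0,s1,s2,s3,s4,s5} --p--> {s0,s1,s2,s3,s4,s5}  [seen]
{s0,s1,s2,s3,s4,s5} --q--> {s0,s1,s2,s3,s4,s5}  [seen]
Reachable DFA states: {s0}, {s0,s1,s3,s4,s5}, {s0,s2,s3,s5}, {s0,s1,s2,s3,s4,s5}.

4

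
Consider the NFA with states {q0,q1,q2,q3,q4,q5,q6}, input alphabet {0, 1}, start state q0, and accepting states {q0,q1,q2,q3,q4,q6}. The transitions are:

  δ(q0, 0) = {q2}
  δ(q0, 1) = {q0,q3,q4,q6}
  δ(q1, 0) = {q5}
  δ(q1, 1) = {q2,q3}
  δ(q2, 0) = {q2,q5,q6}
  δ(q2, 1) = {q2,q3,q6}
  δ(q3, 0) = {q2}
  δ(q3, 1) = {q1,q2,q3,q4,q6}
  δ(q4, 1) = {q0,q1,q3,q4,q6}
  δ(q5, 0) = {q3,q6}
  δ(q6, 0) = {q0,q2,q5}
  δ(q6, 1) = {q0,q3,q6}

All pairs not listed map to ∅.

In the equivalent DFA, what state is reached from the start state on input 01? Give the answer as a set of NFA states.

{q2,q3,q6}

Start: {q0}.
δ(q0,0) = {q2}.
Union: {q2}.
After 0: {q2}.
δ(q2,1) = {q2,q3,q6}.
Union: {q2,q3,q6}.
After 1: {q2,q3,q6}.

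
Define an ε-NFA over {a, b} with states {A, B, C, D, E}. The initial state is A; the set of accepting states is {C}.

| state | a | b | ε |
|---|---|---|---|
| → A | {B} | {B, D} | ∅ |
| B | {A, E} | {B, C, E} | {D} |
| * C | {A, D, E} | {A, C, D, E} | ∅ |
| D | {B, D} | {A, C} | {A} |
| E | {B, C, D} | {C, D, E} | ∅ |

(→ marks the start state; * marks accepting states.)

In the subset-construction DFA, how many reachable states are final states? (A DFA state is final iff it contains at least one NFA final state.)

1

Start state of the DFA: {A} (ε-closure of the NFA start).
{A} --a--> {A, B, D}  [new]
{A} --b--> {A, B, D}  [seen]
{A, B, D} --a--> {A, B, D, E}  [new]
{A, B, D} --b--> {A, B, C, D, E}  [new]
{A, B, D, E} --a--> {A, B, C, D, E}  [seen]
{A, B, D, E} --b--> {A, B, C, D, E}  [seen]
{A, B, C, D, E} --a--> {A, B, C, D, E}  [seen]
{A, B, C, D, E} --b--> {A, B, C, D, E}  [seen]
Reachable DFA states: {A}, {A, B, D}, {A, B, D, E}, {A, B, C, D, E}.
Accepting DFA states (contain an NFA accepting state): {A, B, C, D, E}.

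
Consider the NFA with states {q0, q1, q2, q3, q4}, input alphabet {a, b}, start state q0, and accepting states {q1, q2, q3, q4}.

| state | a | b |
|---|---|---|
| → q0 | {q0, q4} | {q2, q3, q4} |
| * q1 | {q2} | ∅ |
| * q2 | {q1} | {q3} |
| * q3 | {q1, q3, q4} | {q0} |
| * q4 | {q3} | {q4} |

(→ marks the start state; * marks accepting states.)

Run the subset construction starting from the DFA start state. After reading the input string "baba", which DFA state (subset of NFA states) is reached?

Start: {q0}.
δ(q0,b) = {q2, q3, q4}.
Union: {q2, q3, q4}.
After b: {q2, q3, q4}.
δ(q2,a) = {q1}; δ(q3,a) = {q1, q3, q4}; δ(q4,a) = {q3}.
Union: {q1, q3, q4}.
After a: {q1, q3, q4}.
δ(q1,b) = ∅; δ(q3,b) = {q0}; δ(q4,b) = {q4}.
Union: {q0, q4}.
After b: {q0, q4}.
δ(q0,a) = {q0, q4}; δ(q4,a) = {q3}.
Union: {q0, q3, q4}.
After a: {q0, q3, q4}.

{q0, q3, q4}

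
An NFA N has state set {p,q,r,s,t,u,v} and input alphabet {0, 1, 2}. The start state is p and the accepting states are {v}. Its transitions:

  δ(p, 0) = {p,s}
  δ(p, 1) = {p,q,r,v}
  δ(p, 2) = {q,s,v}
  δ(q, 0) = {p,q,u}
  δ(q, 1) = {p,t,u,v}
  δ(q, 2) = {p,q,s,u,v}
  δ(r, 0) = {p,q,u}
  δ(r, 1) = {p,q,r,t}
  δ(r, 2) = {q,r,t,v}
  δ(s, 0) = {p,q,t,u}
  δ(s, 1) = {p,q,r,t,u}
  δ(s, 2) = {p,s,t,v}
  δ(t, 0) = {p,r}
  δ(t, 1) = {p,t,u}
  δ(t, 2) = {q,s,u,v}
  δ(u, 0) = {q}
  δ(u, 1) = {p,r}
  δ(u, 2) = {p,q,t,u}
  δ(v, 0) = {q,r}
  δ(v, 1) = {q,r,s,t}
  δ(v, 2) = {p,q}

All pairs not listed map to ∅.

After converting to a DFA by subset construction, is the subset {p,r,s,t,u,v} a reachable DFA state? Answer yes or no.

no

Start state of the DFA: {p}.
{p} --0--> {p,s}  [new]
{p} --1--> {p,q,r,v}  [new]
{p} --2--> {q,s,v}  [new]
{p,s} --0--> {p,q,s,t,u}  [new]
{p,s} --1--> {p,q,r,t,u,v}  [new]
{p,s} --2--> {p,q,s,t,v}  [new]
{p,q,r,v} --0--> {p,q,r,s,u}  [new]
{p,q,r,v} --1--> {p,q,r,s,t,u,v}  [new]
{p,q,r,v} --2--> {p,q,r,s,t,u,v}  [seen]
{q,s,v} --0--> {p,q,r,t,u}  [new]
{q,s,v} --1--> {p,q,r,s,t,u,v}  [seen]
{q,s,v} --2--> {p,q,s,t,u,v}  [new]
{p,q,s,t,u} --0--> {p,q,r,s,t,u}  [new]
{p,q,s,t,u} --1--> {p,q,r,t,u,v}  [seen]
{p,q,s,t,u} --2--> {p,q,s,t,u,v}  [seen]
{p,q,r,t,u,v} --0--> {p,q,r,s,u}  [seen]
{p,q,r,t,u,v} --1--> {p,q,r,s,t,u,v}  [seen]
{p,q,r,t,u,v} --2--> {p,q,r,s,t,u,v}  [seen]
{p,q,s,t,v} --0--> {p,q,r,s,t,u}  [seen]
{p,q,s,t,v} --1--> {p,q,r,s,t,u,v}  [seen]
{p,q,s,t,v} --2--> {p,q,s,t,u,v}  [seen]
{p,q,r,s,u} --0--> {p,q,s,t,u}  [seen]
{p,q,r,s,u} --1--> {p,q,r,t,u,v}  [seen]
{p,q,r,s,u} --2--> {p,q,r,s,t,u,v}  [seen]
{p,q,r,s,t,u,v} --0--> {p,q,r,s,t,u}  [seen]
{p,q,r,s,t,u,v} --1--> {p,q,r,s,t,u,v}  [seen]
{p,q,r,s,t,u,v} --2--> {p,q,r,s,t,u,v}  [seen]
{p,q,r,t,u} --0--> {p,q,r,s,u}  [seen]
{p,q,r,t,u} --1--> {p,q,r,t,u,v}  [seen]
{p,q,r,t,u} --2--> {p,q,r,s,t,u,v}  [seen]
{p,q,s,t,u,v} --0--> {p,q,r,s,t,u}  [seen]
{p,q,s,t,u,v} --1--> {p,q,r,s,t,u,v}  [seen]
{p,q,s,t,u,v} --2--> {p,q,s,t,u,v}  [seen]
{p,q,r,s,t,u} --0--> {p,q,r,s,t,u}  [seen]
{p,q,r,s,t,u} --1--> {p,q,r,t,u,v}  [seen]
{p,q,r,s,t,u} --2--> {p,q,r,s,t,u,v}  [seen]
Reachable DFA states: {p}, {p,s}, {p,q,r,v}, {q,s,v}, {p,q,s,t,u}, {p,q,r,t,u,v}, {p,q,s,t,v}, {p,q,r,s,u}, {p,q,r,s,t,u,v}, {p,q,r,t,u}, {p,q,s,t,u,v}, {p,q,r,s,t,u}.
{p,r,s,t,u,v} is not among them.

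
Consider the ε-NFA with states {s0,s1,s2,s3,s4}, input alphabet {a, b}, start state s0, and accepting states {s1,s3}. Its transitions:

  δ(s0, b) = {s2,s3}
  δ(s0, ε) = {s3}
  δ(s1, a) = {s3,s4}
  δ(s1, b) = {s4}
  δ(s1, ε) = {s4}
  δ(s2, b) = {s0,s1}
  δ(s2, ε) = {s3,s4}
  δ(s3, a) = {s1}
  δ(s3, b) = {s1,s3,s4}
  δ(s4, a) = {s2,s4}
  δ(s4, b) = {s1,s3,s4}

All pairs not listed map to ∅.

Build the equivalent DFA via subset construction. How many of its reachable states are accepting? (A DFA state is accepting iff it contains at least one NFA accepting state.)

6

Start state of the DFA: {s0,s3} (ε-closure of the NFA start).
{s0,s3} --a--> {s1,s4}  [new]
{s0,s3} --b--> {s1,s2,s3,s4}  [new]
{s1,s4} --a--> {s2,s3,s4}  [new]
{s1,s4} --b--> {s1,s3,s4}  [new]
{s1,s2,s3,s4} --a--> {s1,s2,s3,s4}  [seen]
{s1,s2,s3,s4} --b--> {s0,s1,s3,s4}  [new]
{s2,s3,s4} --a--> {s1,s2,s3,s4}  [seen]
{s2,s3,s4} --b--> {s0,s1,s3,s4}  [seen]
{s1,s3,s4} --a--> {s1,s2,s3,s4}  [seen]
{s1,s3,s4} --b--> {s1,s3,s4}  [seen]
{s0,s1,s3,s4} --a--> {s1,s2,s3,s4}  [seen]
{s0,s1,s3,s4} --b--> {s1,s2,s3,s4}  [seen]
Reachable DFA states: {s0,s3}, {s1,s4}, {s1,s2,s3,s4}, {s2,s3,s4}, {s1,s3,s4}, {s0,s1,s3,s4}.
Accepting DFA states (contain an NFA accepting state): {s0,s3}, {s1,s4}, {s1,s2,s3,s4}, {s2,s3,s4}, {s1,s3,s4}, {s0,s1,s3,s4}.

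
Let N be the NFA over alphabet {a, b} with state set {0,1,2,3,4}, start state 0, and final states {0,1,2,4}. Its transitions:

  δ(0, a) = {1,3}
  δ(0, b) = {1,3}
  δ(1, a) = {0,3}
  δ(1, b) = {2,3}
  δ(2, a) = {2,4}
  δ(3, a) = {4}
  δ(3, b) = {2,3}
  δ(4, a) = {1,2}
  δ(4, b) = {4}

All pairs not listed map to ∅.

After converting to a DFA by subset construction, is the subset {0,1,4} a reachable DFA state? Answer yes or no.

no

Start state of the DFA: {0}.
{0} --a--> {1,3}  [new]
{0} --b--> {1,3}  [seen]
{1,3} --a--> {0,3,4}  [new]
{1,3} --b--> {2,3}  [new]
{0,3,4} --a--> {1,2,3,4}  [new]
{0,3,4} --b--> {1,2,3,4}  [seen]
{2,3} --a--> {2,4}  [new]
{2,3} --b--> {2,3}  [seen]
{1,2,3,4} --a--> {0,1,2,3,4}  [new]
{1,2,3,4} --b--> {2,3,4}  [new]
{2,4} --a--> {1,2,4}  [new]
{2,4} --b--> {4}  [new]
{0,1,2,3,4} --a--> {0,1,2,3,4}  [seen]
{0,1,2,3,4} --b--> {1,2,3,4}  [seen]
{2,3,4} --a--> {1,2,4}  [seen]
{2,3,4} --b--> {2,3,4}  [seen]
{1,2,4} --a--> {0,1,2,3,4}  [seen]
{1,2,4} --b--> {2,3,4}  [seen]
{4} --a--> {1,2}  [new]
{4} --b--> {4}  [seen]
{1,2} --a--> {0,2,3,4}  [new]
{1,2} --b--> {2,3}  [seen]
{0,2,3,4} --a--> {1,2,3,4}  [seen]
{0,2,3,4} --b--> {1,2,3,4}  [seen]
Reachable DFA states: {0}, {1,3}, {0,3,4}, {2,3}, {1,2,3,4}, {2,4}, {0,1,2,3,4}, {2,3,4}, {1,2,4}, {4}, {1,2}, {0,2,3,4}.
{0,1,4} is not among them.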